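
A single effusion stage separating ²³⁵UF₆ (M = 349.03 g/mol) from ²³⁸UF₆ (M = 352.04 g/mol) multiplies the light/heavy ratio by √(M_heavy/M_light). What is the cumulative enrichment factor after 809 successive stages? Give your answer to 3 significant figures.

The single-stage factor is √(M_heavy/M_light), so 809 stages give [√(352.04/349.03)]^809 = (352.04/349.03)^(809/2).
= 1.00862^(809/2) = 32.2.

32.2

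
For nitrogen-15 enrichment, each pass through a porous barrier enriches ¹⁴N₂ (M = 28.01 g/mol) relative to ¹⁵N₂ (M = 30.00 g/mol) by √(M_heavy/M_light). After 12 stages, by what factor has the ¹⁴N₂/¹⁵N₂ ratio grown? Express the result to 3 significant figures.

1.51

The single-stage factor is √(M_heavy/M_light), so 12 stages give [√(30.00/28.01)]^12 = (30.00/28.01)^(12/2).
= 1.07105^6 = 1.51.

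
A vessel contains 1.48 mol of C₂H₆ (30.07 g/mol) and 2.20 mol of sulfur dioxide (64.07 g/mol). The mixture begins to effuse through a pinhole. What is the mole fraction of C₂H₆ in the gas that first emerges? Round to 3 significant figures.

Rate_i ∝ x_i/√M_i (Graham's law weighted by mole fraction), so the effusate composition follows n_i/√M_i.
Mole fraction of C₂H₆ in the effusate = (n_C₂H₆/√M_C₂H₆) / (n_C₂H₆/√M_C₂H₆ + n_SO₂/√M_SO₂)
= (1.48/√30.07) / (1.48/√30.07 + 2.20/√64.07) = 0.2699/(0.2699 + 0.2748) = 0.495.

0.495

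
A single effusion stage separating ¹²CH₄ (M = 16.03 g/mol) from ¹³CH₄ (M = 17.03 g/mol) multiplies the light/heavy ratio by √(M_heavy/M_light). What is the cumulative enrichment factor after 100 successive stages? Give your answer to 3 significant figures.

Overall factor = α^100 with α = √(17.03/16.03), i.e. (17.03/16.03)^(100/2).
= 1.06238^50 = 20.6.

20.6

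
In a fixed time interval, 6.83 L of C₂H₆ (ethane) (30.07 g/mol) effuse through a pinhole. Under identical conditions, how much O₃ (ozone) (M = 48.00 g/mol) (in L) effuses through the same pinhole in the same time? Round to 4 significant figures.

5.406 L

From Graham's law, rate_O₃/rate_C₂H₆ = √(M_C₂H₆/M_O₃) = √(30.07/48.00) = √0.6265 = 0.7915.
So the volume for O₃ is 6.83 × 0.7915 = 5.406 L.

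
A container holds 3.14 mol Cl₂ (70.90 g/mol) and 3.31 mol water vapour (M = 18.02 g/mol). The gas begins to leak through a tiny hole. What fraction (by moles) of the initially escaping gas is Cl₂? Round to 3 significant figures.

Rate_i ∝ x_i/√M_i (Graham's law weighted by mole fraction), so the effusate composition follows n_i/√M_i.
x_Cl₂(eff) = (n_Cl₂/√M_Cl₂) / (n_Cl₂/√M_Cl₂ + n_H₂O/√M_H₂O)
= (3.14/√70.90) / (3.14/√70.90 + 3.31/√18.02) = 0.3729/(0.3729 + 0.7797) = 0.324.

0.324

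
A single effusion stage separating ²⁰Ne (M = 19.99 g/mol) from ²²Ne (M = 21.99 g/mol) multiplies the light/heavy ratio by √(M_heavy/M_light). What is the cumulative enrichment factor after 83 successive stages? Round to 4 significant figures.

Overall factor = α^83 with α = √(21.99/19.99), i.e. (21.99/19.99)^(83/2).
= 1.10005^(83/2) = 52.31.

52.31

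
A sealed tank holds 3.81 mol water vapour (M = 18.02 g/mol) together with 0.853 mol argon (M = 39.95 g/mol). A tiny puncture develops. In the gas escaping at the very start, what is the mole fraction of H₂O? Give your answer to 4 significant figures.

Rate_i ∝ x_i/√M_i (Graham's law weighted by mole fraction), so the effusate composition follows n_i/√M_i.
Mole fraction of H₂O in the effusate = (n_H₂O/√M_H₂O) / (n_H₂O/√M_H₂O + n_Ar/√M_Ar)
= (3.81/√18.02) / (3.81/√18.02 + 0.853/√39.95) = 0.8975/(0.8975 + 0.1350) = 0.8693.

0.8693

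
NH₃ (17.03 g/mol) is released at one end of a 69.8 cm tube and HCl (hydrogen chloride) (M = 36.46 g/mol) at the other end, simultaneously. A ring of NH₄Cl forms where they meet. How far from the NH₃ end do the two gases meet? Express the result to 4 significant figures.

41.46 cm

Graham's law gives d_NH₃/d_HCl = rate_NH₃/rate_HCl = √(M_HCl/M_NH₃) = √(36.46/17.03) = 1.463.
With d_NH₃ + d_HCl = 69.8 cm, d_HCl = 69.8/(1 + 1.463) = 28.34 cm.
d_NH₃ = 69.8 − 28.34 = 41.46 cm.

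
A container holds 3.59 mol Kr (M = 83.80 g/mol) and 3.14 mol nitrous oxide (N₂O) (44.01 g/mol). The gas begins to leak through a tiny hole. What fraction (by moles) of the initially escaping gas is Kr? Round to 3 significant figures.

Effusion rate of each component ∝ n_i/√M_i (partial pressure × 1/√M).
x_Kr(eff) = (n_Kr/√M_Kr) / (n_Kr/√M_Kr + n_N₂O/√M_N₂O)
= (3.59/√83.80) / (3.59/√83.80 + 3.14/√44.01) = 0.3922/(0.3922 + 0.4733) = 0.453.

0.453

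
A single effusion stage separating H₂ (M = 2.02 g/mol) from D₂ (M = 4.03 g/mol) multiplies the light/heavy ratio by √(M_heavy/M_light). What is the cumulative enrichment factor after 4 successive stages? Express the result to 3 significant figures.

3.98

The single-stage factor is √(M_heavy/M_light), so 4 stages give [√(4.03/2.02)]^4 = (4.03/2.02)^(4/2).
= 1.99505^2 = 3.98.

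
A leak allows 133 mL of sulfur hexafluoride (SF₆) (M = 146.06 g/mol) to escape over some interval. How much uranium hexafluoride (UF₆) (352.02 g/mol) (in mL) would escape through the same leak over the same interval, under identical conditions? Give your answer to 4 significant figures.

85.67 mL

By Graham's law, rate_UF₆/rate_SF₆ = √(M_SF₆/M_UF₆) = √(146.06/352.02) = √0.4149 = 0.6441.
So the volume for UF₆ is 133 × 0.6441 = 85.67 mL.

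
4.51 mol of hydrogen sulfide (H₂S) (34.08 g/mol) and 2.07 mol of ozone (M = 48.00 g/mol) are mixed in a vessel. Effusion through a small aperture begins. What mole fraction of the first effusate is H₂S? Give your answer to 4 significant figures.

Each component's effusion rate ∝ (its partial pressure)·(1/√M) ∝ n_i/√M_i.
So x_H₂S in the escaping gas = (n_H₂S/√M_H₂S) / Σ(n_i/√M_i)
= (4.51/√34.08) / (4.51/√34.08 + 2.07/√48.00) = 0.7726/(0.7726 + 0.2988) = 0.7211.

0.7211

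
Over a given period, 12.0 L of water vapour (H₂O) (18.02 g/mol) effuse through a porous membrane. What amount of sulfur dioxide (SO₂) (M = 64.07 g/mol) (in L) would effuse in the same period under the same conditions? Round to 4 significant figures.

Graham's law gives rate_SO₂/rate_H₂O = √(M_H₂O/M_SO₂) = √(18.02/64.07) = √0.2813 = 0.5303.
So the volume for SO₂ is 12.0 × 0.5303 = 6.364 L.

6.364 L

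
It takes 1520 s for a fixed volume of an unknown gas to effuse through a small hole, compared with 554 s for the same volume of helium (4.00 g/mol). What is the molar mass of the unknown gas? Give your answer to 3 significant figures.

Graham's law gives t_X/t_He = √(M_X/M_He).
1520/554 = 2.744 = √(M_X/4.00)
M_X = 4.00 × 2.744² = 4.00 × 7.528 = 30.1 g/mol

30.1 g/mol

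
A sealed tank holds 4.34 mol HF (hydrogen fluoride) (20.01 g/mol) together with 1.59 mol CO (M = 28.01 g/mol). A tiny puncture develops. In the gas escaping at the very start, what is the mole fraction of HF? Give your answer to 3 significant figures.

Effusion rate of each component ∝ n_i/√M_i (partial pressure × 1/√M).
So x_HF in the escaping gas = (n_HF/√M_HF) / Σ(n_i/√M_i)
= (4.34/√20.01) / (4.34/√20.01 + 1.59/√28.01) = 0.9702/(0.9702 + 0.3004) = 0.764.

0.764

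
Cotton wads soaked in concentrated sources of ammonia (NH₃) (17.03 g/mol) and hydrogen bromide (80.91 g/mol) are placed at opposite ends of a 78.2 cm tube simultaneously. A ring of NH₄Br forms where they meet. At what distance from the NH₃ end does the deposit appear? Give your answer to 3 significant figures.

Graham's law gives d_NH₃/d_HBr = rate_NH₃/rate_HBr = √(M_HBr/M_NH₃) = √(80.91/17.03) = 2.180.
With d_NH₃ + d_HBr = 78.2 cm, d_HBr = 78.2/(1 + 2.180) = 24.59 cm.
d_NH₃ = 78.2 − 24.59 = 53.6 cm.

53.6 cm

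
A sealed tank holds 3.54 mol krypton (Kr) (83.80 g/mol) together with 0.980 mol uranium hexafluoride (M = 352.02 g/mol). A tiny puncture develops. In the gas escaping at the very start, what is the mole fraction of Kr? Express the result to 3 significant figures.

0.881

The effusion rate of species i is ∝ p_i/√M_i ∝ n_i/√M_i.
So x_Kr in the escaping gas = (n_Kr/√M_Kr) / Σ(n_i/√M_i)
= (3.54/√83.80) / (3.54/√83.80 + 0.980/√352.02) = 0.3867/(0.3867 + 0.05223) = 0.881.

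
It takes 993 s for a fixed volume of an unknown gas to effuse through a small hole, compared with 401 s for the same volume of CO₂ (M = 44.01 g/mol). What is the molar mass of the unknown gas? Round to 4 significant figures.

269.9 g/mol

From Graham's law, t_X/t_CO₂ = √(M_X/M_CO₂).
993/401 = 2.476 = √(M_X/44.01)
M_X = 44.01 × 2.476² = 44.01 × 6.132 = 269.9 g/mol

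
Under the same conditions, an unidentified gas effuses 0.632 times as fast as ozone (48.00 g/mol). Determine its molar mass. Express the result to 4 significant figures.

By Graham's law, rate_X/rate_O₃ = √(M_O₃/M_X).
0.632 = √(48.00/M_X)
M_X = 48.00 / 0.632² = 48.00 / 0.3994 = 120.2 g/mol

120.2 g/mol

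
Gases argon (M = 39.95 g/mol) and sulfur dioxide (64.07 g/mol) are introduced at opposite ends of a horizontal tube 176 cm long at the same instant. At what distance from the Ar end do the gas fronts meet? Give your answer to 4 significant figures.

98.34 cm

In equal time, each gas travels a distance ∝ its rate ∝ 1/√M, so d_Ar/d_SO₂ = √(M_SO₂/M_Ar) = √(64.07/39.95) = 1.266.
With d_Ar + d_SO₂ = 176 cm, d_SO₂ = 176/(1 + 1.266) = 77.66 cm.
d_Ar = 176 − 77.66 = 98.34 cm.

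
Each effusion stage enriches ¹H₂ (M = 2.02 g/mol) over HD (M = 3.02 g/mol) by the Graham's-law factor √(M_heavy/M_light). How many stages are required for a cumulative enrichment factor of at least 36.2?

Single-stage factor α = √(3.02/2.02), so ln α = ½ ln(1.49505) = 0.2011.
Need α^N ≥ 36.2 ⇒ N ≥ ln(36.2) / ln α = 3.589 / 0.2011 = 17.85.
Rounding up, N = 18 stages.

18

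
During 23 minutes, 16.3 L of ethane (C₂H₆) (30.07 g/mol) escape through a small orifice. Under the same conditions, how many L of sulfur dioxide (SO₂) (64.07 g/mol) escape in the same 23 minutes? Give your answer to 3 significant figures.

11.2 L

From Graham's law, rate_SO₂/rate_C₂H₆ = √(M_C₂H₆/M_SO₂) = √(30.07/64.07) = √0.4693 = 0.6851.
So the volume for SO₂ is 16.3 × 0.6851 = 11.2 L.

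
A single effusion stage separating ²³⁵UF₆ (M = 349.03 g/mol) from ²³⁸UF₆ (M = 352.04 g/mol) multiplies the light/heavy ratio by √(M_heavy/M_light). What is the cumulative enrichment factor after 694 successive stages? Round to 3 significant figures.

Each stage multiplies the ratio by α = √(352.04/349.03), so after 694 stages the overall factor is α^694 = (352.04/349.03)^(694/2).
= 1.00862^347 = 19.7.

19.7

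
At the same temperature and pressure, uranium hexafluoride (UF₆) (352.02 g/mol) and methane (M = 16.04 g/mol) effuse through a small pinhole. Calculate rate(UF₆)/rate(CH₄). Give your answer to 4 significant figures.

Using Graham's law: rate_UF₆/rate_CH₄ = √(M_CH₄/M_UF₆) = √(16.04/352.02) = √0.04557 = 0.2135.

0.2135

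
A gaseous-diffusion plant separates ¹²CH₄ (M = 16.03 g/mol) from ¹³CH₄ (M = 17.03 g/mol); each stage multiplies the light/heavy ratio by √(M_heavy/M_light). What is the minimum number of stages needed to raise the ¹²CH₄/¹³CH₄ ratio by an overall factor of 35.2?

118

Single-stage factor α = √(17.03/16.03), so ln α = ½ ln(1.06238) = 0.03026.
Need α^N ≥ 35.2 ⇒ N ≥ ln(35.2) / ln α = 3.561 / 0.03026 = 117.69.
Rounding up, N = 118 stages.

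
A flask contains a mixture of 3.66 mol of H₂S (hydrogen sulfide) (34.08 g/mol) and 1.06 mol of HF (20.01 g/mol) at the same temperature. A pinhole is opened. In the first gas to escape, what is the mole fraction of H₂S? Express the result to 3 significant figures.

0.726

Rate_i ∝ x_i/√M_i (Graham's law weighted by mole fraction), so the effusate composition follows n_i/√M_i.
x_H₂S(eff) = (n_H₂S/√M_H₂S) / (n_H₂S/√M_H₂S + n_HF/√M_HF)
= (3.66/√34.08) / (3.66/√34.08 + 1.06/√20.01) = 0.6269/(0.6269 + 0.2370) = 0.726.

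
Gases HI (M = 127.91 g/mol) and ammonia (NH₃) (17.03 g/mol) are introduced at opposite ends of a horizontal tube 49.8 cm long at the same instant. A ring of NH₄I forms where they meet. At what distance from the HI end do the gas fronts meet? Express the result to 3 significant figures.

Distances travelled in equal time are proportional to diffusion rates, so d_HI/d_NH₃ = √(M_NH₃/M_HI) = √(17.03/127.91) = 0.3649.
With d_HI + d_NH₃ = 49.8 cm, d_NH₃ = 49.8/(1 + 0.3649) = 36.49 cm.
d_HI = 49.8 − 36.49 = 13.3 cm.

13.3 cm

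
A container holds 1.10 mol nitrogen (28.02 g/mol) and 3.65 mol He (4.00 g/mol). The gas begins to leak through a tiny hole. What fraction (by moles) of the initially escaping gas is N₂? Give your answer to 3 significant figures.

The effusion rate of species i is ∝ p_i/√M_i ∝ n_i/√M_i.
Mole fraction of N₂ in the effusate = (n_N₂/√M_N₂) / (n_N₂/√M_N₂ + n_He/√M_He)
= (1.10/√28.02) / (1.10/√28.02 + 3.65/√4.00) = 0.2078/(0.2078 + 1.825) = 0.102.

0.102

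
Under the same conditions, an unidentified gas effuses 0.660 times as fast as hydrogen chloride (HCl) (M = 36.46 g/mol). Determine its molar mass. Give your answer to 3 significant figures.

By Graham's law, rate_X/rate_HCl = √(M_HCl/M_X).
0.660 = √(36.46/M_X)
M_X = 36.46 / 0.660² = 36.46 / 0.4356 = 83.7 g/mol

83.7 g/mol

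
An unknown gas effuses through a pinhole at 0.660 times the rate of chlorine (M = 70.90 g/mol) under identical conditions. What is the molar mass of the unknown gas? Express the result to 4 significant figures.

By Graham's law, rate_X/rate_Cl₂ = √(M_Cl₂/M_X).
0.660 = √(70.90/M_X)
M_X = 70.90 / 0.660² = 70.90 / 0.4356 = 162.8 g/mol

162.8 g/mol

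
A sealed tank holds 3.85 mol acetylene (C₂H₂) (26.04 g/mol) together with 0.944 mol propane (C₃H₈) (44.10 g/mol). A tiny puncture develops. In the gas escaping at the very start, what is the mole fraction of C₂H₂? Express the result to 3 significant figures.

0.841

Rate_i ∝ x_i/√M_i (Graham's law weighted by mole fraction), so the effusate composition follows n_i/√M_i.
Mole fraction of C₂H₂ in the effusate = (n_C₂H₂/√M_C₂H₂) / (n_C₂H₂/√M_C₂H₂ + n_C₃H₈/√M_C₃H₈)
= (3.85/√26.04) / (3.85/√26.04 + 0.944/√44.10) = 0.7545/(0.7545 + 0.1422) = 0.841.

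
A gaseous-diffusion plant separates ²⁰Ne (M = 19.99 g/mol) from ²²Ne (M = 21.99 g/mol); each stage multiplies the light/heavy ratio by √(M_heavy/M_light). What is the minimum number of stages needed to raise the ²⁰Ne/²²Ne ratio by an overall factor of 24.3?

Single-stage factor α = √(21.99/19.99), so ln α = ½ ln(1.10005) = 0.04768.
Need α^N ≥ 24.3 ⇒ N ≥ ln(24.3) / ln α = 3.190 / 0.04768 = 66.92.
Minimum whole number of stages: N = 67.

67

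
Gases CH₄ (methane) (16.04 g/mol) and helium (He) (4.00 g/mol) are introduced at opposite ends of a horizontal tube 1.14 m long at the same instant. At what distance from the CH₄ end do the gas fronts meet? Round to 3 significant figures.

0.380 m

Graham's law gives d_CH₄/d_He = rate_CH₄/rate_He = √(M_He/M_CH₄) = √(4.00/16.04) = 0.4994.
With d_CH₄ + d_He = 1.14 m, d_He = 1.14/(1 + 0.4994) = 0.7603 m.
d_CH₄ = 1.14 − 0.7603 = 0.380 m.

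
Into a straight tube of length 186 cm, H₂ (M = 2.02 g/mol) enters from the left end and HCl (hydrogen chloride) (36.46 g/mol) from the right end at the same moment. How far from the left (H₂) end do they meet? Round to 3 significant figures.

151 cm

Distances travelled in equal time are proportional to diffusion rates, so d_H₂/d_HCl = √(M_HCl/M_H₂) = √(36.46/2.02) = 4.248.
With d_H₂ + d_HCl = 186 cm, d_HCl = 186/(1 + 4.248) = 35.44 cm.
d_H₂ = 186 − 35.44 = 151 cm.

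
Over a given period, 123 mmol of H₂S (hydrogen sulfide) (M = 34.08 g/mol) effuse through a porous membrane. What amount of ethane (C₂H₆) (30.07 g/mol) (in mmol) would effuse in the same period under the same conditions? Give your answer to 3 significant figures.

Graham's law gives rate_C₂H₆/rate_H₂S = √(M_H₂S/M_C₂H₆) = √(34.08/30.07) = √1.133 = 1.065.
So the amount for C₂H₆ is 123 × 1.065 = 131 mmol.

131 mmol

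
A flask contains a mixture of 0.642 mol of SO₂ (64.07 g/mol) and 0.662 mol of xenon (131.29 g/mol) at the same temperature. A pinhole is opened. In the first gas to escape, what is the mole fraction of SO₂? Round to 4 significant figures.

0.5813

Each component's effusion rate ∝ (its partial pressure)·(1/√M) ∝ n_i/√M_i.
x_SO₂(eff) = (n_SO₂/√M_SO₂) / (n_SO₂/√M_SO₂ + n_Xe/√M_Xe)
= (0.642/√64.07) / (0.642/√64.07 + 0.662/√131.29) = 0.08021/(0.08021 + 0.05778) = 0.5813.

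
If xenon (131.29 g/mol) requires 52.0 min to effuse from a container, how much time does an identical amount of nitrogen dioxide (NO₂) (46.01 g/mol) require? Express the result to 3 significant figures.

30.8 min

Since effusion rate ∝ 1/√M, t_NO₂/t_Xe = √(M_NO₂/M_Xe) = √(46.01/131.29) = √0.3504 = 0.5920.
So the time for NO₂ is 52.0 × 0.5920 = 30.8 min.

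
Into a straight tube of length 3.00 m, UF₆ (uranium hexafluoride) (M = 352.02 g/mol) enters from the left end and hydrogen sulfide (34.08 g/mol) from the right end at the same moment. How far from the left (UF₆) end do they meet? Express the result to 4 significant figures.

0.7119 m

The fronts meet when d_UF₆ + d_H₂S = L with d_UF₆/d_H₂S = √(M_H₂S/M_UF₆) (Graham's law). Here √(M_H₂S/M_UF₆) = √(34.08/352.02) = 0.3111.
With d_UF₆ + d_H₂S = 3.00 m, d_H₂S = 3.00/(1 + 0.3111) = 2.288 m.
d_UF₆ = 3.00 − 2.288 = 0.7119 m.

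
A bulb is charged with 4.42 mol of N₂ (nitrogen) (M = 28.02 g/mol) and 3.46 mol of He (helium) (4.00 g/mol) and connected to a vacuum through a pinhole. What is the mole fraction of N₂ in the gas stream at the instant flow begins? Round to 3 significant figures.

0.326

Each component's effusion rate ∝ (its partial pressure)·(1/√M) ∝ n_i/√M_i.
x_N₂(eff) = (n_N₂/√M_N₂) / (n_N₂/√M_N₂ + n_He/√M_He)
= (4.42/√28.02) / (4.42/√28.02 + 3.46/√4.00) = 0.8350/(0.8350 + 1.730) = 0.326.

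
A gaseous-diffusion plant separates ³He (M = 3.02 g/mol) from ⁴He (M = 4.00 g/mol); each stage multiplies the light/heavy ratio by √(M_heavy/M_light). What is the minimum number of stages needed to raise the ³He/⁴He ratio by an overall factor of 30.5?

25

With α = √(4.00/3.02) per stage, ln α = ½ ln(1.32450) = 0.1405.
Need α^N ≥ 30.5 ⇒ N ≥ ln(30.5) / ln α = 3.418 / 0.1405 = 24.32.
Minimum whole number of stages: N = 25.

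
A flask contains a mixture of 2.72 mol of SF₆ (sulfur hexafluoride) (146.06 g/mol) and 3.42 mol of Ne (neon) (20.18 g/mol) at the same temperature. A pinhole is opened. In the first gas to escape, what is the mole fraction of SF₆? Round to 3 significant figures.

0.228

Rate_i ∝ x_i/√M_i (Graham's law weighted by mole fraction), so the effusate composition follows n_i/√M_i.
Mole fraction of SF₆ in the effusate = (n_SF₆/√M_SF₆) / (n_SF₆/√M_SF₆ + n_Ne/√M_Ne)
= (2.72/√146.06) / (2.72/√146.06 + 3.42/√20.18) = 0.2251/(0.2251 + 0.7613) = 0.228.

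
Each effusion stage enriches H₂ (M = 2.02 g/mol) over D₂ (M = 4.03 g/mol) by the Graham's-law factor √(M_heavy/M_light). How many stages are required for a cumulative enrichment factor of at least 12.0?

Per stage α = (4.03/2.02)^(1/2) = 1.99505^0.5, giving ln α = 0.3453.
Need α^N ≥ 12.0 ⇒ N ≥ ln(12.0) / ln α = 2.485 / 0.3453 = 7.20.
So at least 8 stages are needed.

8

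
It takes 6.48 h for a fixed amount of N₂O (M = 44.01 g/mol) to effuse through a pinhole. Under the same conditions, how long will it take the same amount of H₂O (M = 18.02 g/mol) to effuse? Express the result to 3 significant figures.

From Graham's law, t_H₂O/t_N₂O = √(M_H₂O/M_N₂O) = √(18.02/44.01) = √0.4095 = 0.6399.
So the time for H₂O is 6.48 × 0.6399 = 4.15 h.

4.15 h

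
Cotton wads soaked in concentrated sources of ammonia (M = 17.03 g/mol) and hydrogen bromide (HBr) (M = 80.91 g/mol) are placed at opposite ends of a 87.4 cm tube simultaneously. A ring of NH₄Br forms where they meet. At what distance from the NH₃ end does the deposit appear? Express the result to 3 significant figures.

59.9 cm

The fronts meet when d_NH₃ + d_HBr = L with d_NH₃/d_HBr = √(M_HBr/M_NH₃) (Graham's law). Here √(M_HBr/M_NH₃) = √(80.91/17.03) = 2.180.
With d_NH₃ + d_HBr = 87.4 cm, d_HBr = 87.4/(1 + 2.180) = 27.49 cm.
d_NH₃ = 87.4 − 27.49 = 59.9 cm.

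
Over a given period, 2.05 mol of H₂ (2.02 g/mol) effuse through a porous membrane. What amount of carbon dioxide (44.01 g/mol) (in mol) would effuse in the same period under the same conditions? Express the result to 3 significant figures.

0.439 mol

Using Graham's law: rate_CO₂/rate_H₂ = √(M_H₂/M_CO₂) = √(2.02/44.01) = √0.04590 = 0.2142.
So the amount for CO₂ is 2.05 × 0.2142 = 0.439 mol.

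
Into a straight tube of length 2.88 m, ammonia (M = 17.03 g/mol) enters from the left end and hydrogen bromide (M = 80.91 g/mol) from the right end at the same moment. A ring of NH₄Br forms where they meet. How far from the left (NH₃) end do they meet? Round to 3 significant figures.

In equal time, each gas travels a distance ∝ its rate ∝ 1/√M, so d_NH₃/d_HBr = √(M_HBr/M_NH₃) = √(80.91/17.03) = 2.180.
With d_NH₃ + d_HBr = 2.88 m, d_HBr = 2.88/(1 + 2.180) = 0.9058 m.
d_NH₃ = 2.88 − 0.9058 = 1.97 m.

1.97 m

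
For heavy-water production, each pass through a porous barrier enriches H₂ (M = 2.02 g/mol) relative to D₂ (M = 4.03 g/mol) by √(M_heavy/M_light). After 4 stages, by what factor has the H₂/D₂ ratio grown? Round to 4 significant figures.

Overall factor = α^4 with α = √(4.03/2.02), i.e. (4.03/2.02)^(4/2).
= 1.99505^2 = 3.980.

3.980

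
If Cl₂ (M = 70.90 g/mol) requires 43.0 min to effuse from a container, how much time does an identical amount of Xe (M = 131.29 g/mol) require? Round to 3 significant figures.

58.5 min

Using Graham's law: t_Xe/t_Cl₂ = √(M_Xe/M_Cl₂) = √(131.29/70.90) = √1.852 = 1.361.
So the time for Xe is 43.0 × 1.361 = 58.5 min.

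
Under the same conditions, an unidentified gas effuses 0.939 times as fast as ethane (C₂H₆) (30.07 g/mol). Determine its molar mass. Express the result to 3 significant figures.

34.1 g/mol

Graham's law gives rate_X/rate_C₂H₆ = √(M_C₂H₆/M_X).
0.939 = √(30.07/M_X)
M_X = 30.07 / 0.939² = 30.07 / 0.8817 = 34.1 g/mol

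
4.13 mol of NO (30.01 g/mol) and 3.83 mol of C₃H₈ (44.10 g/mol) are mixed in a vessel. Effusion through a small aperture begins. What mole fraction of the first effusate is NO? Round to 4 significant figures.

0.5666

The effusion rate of species i is ∝ p_i/√M_i ∝ n_i/√M_i.
So x_NO in the escaping gas = (n_NO/√M_NO) / Σ(n_i/√M_i)
= (4.13/√30.01) / (4.13/√30.01 + 3.83/√44.10) = 0.7539/(0.7539 + 0.5767) = 0.5666.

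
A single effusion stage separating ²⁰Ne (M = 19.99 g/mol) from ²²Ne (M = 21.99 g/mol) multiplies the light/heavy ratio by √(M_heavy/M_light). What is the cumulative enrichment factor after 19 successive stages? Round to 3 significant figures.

Each stage multiplies the ratio by α = √(21.99/19.99), so after 19 stages the overall factor is α^19 = (21.99/19.99)^(19/2).
= 1.10005^(19/2) = 2.47.

2.47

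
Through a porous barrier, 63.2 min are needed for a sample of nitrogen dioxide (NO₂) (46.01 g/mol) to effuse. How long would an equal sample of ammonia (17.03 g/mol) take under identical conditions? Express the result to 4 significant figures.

38.45 min

Graham's law gives t_NH₃/t_NO₂ = √(M_NH₃/M_NO₂) = √(17.03/46.01) = √0.3701 = 0.6084.
So the time for NH₃ is 63.2 × 0.6084 = 38.45 min.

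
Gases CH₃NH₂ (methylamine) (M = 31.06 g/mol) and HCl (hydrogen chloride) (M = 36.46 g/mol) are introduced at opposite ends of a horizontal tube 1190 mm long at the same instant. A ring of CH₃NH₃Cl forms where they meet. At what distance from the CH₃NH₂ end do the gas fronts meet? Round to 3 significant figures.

619 mm

The fronts meet when d_CH₃NH₂ + d_HCl = L with d_CH₃NH₂/d_HCl = √(M_HCl/M_CH₃NH₂) (Graham's law). Here √(M_HCl/M_CH₃NH₂) = √(36.46/31.06) = 1.083.
With d_CH₃NH₂ + d_HCl = 1190 mm, d_HCl = 1190/(1 + 1.083) = 571.2 mm.
d_CH₃NH₂ = 1190 − 571.2 = 619 mm.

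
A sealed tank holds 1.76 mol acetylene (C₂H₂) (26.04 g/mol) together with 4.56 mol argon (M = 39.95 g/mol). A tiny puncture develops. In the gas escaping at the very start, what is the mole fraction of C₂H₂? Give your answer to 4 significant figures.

Rate_i ∝ x_i/√M_i (Graham's law weighted by mole fraction), so the effusate composition follows n_i/√M_i.
So x_C₂H₂ in the escaping gas = (n_C₂H₂/√M_C₂H₂) / Σ(n_i/√M_i)
= (1.76/√26.04) / (1.76/√26.04 + 4.56/√39.95) = 0.3449/(0.3449 + 0.7215) = 0.3234.

0.3234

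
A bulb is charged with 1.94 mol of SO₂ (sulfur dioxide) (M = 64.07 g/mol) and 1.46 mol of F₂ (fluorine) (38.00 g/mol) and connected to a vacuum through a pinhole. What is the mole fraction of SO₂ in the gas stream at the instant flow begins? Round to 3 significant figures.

0.506

Rate_i ∝ x_i/√M_i (Graham's law weighted by mole fraction), so the effusate composition follows n_i/√M_i.
Mole fraction of SO₂ in the effusate = (n_SO₂/√M_SO₂) / (n_SO₂/√M_SO₂ + n_F₂/√M_F₂)
= (1.94/√64.07) / (1.94/√64.07 + 1.46/√38.00) = 0.2424/(0.2424 + 0.2368) = 0.506.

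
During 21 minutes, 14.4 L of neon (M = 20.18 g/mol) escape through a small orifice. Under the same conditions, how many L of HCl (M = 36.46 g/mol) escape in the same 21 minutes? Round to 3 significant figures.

10.7 L

By Graham's law, rate_HCl/rate_Ne = √(M_Ne/M_HCl) = √(20.18/36.46) = √0.5535 = 0.7440.
So the volume for HCl is 14.4 × 0.7440 = 10.7 L.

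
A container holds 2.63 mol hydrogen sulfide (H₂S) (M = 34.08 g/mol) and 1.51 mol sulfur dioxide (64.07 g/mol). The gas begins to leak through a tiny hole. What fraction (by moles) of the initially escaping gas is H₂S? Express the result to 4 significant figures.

0.7049

Each component's effusion rate ∝ (its partial pressure)·(1/√M) ∝ n_i/√M_i.
So x_H₂S in the escaping gas = (n_H₂S/√M_H₂S) / Σ(n_i/√M_i)
= (2.63/√34.08) / (2.63/√34.08 + 1.51/√64.07) = 0.4505/(0.4505 + 0.1886) = 0.7049.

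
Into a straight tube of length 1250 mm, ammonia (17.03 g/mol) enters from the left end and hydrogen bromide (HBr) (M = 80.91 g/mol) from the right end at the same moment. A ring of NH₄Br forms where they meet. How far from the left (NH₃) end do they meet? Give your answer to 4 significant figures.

856.9 mm

Graham's law gives d_NH₃/d_HBr = rate_NH₃/rate_HBr = √(M_HBr/M_NH₃) = √(80.91/17.03) = 2.180.
With d_NH₃ + d_HBr = 1250 mm, d_HBr = 1250/(1 + 2.180) = 393.1 mm.
d_NH₃ = 1250 − 393.1 = 856.9 mm.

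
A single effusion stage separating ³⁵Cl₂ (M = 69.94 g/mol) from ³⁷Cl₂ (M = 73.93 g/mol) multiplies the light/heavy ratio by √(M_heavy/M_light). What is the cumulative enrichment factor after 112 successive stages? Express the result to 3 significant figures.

22.4

The single-stage factor is √(M_heavy/M_light), so 112 stages give [√(73.93/69.94)]^112 = (73.93/69.94)^(112/2).
= 1.05705^56 = 22.4.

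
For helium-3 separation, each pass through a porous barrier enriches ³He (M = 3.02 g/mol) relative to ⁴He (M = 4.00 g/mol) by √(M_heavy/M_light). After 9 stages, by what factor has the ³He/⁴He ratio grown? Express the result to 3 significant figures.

3.54

After 9 stages the ratio has grown by (√(4.00/3.02))^9 = (4.00/3.02)^(9/2).
= 1.32450^(9/2) = 3.54.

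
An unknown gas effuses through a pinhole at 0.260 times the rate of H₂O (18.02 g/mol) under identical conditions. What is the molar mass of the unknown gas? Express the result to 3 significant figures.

Graham's law gives rate_X/rate_H₂O = √(M_H₂O/M_X).
0.260 = √(18.02/M_X)
M_X = 18.02 / 0.260² = 18.02 / 0.06760 = 267 g/mol

267 g/mol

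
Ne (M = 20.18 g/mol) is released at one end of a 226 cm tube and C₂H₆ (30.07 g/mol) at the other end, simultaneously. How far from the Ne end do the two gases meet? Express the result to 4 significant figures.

Distances travelled in equal time are proportional to diffusion rates, so d_Ne/d_C₂H₆ = √(M_C₂H₆/M_Ne) = √(30.07/20.18) = 1.221.
With d_Ne + d_C₂H₆ = 226 cm, d_C₂H₆ = 226/(1 + 1.221) = 101.8 cm.
d_Ne = 226 − 101.8 = 124.2 cm.

124.2 cm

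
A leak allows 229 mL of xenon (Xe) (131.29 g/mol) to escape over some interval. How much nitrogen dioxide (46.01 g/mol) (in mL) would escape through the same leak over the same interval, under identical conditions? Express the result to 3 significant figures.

387 mL

Graham's law gives rate_NO₂/rate_Xe = √(M_Xe/M_NO₂) = √(131.29/46.01) = √2.854 = 1.689.
So the volume for NO₂ is 229 × 1.689 = 387 mL.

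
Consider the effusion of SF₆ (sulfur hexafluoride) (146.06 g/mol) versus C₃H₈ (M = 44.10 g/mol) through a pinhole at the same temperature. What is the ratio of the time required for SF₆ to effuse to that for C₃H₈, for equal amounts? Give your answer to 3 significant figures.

1.82

From Graham's law, t_SF₆/t_C₃H₈ = √(M_SF₆/M_C₃H₈) = √(146.06/44.10) = √3.312 = 1.82.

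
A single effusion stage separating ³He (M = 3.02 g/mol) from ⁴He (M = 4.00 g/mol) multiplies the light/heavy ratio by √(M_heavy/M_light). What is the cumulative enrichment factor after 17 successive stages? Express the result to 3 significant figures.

Each stage multiplies the ratio by α = √(4.00/3.02), so after 17 stages the overall factor is α^17 = (4.00/3.02)^(17/2).
= 1.32450^(17/2) = 10.9.

10.9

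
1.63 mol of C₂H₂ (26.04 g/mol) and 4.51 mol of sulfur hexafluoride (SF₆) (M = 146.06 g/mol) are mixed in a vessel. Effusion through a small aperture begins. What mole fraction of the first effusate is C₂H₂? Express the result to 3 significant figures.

0.461

Rate_i ∝ x_i/√M_i (Graham's law weighted by mole fraction), so the effusate composition follows n_i/√M_i.
Mole fraction of C₂H₂ in the effusate = (n_C₂H₂/√M_C₂H₂) / (n_C₂H₂/√M_C₂H₂ + n_SF₆/√M_SF₆)
= (1.63/√26.04) / (1.63/√26.04 + 4.51/√146.06) = 0.3194/(0.3194 + 0.3732) = 0.461.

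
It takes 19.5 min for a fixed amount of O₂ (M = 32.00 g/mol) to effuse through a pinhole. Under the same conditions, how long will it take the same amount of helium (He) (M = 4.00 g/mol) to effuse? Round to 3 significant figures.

Since effusion rate ∝ 1/√M, t_He/t_O₂ = √(M_He/M_O₂) = √(4.00/32.00) = √0.1250 = 0.3536.
So the time for He is 19.5 × 0.3536 = 6.89 min.

6.89 min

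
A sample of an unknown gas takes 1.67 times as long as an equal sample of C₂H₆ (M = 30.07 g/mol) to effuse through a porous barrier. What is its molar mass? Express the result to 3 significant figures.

83.9 g/mol

Graham's law gives t_X/t_C₂H₆ = √(M_X/M_C₂H₆).
1.67 = √(M_X/30.07)
M_X = 30.07 × 1.67² = 30.07 × 2.789 = 83.9 g/mol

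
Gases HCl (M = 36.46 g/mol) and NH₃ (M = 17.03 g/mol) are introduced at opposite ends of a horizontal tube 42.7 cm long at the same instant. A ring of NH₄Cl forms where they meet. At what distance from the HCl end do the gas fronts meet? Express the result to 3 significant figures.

Distances travelled in equal time are proportional to diffusion rates, so d_HCl/d_NH₃ = √(M_NH₃/M_HCl) = √(17.03/36.46) = 0.6834.
With d_HCl + d_NH₃ = 42.7 cm, d_NH₃ = 42.7/(1 + 0.6834) = 25.36 cm.
d_HCl = 42.7 − 25.36 = 17.3 cm.

17.3 cm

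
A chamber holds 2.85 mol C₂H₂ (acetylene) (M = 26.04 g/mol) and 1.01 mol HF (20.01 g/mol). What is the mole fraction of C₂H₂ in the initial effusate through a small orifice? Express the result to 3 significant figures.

0.712

Rate_i ∝ x_i/√M_i (Graham's law weighted by mole fraction), so the effusate composition follows n_i/√M_i.
x_C₂H₂(eff) = (n_C₂H₂/√M_C₂H₂) / (n_C₂H₂/√M_C₂H₂ + n_HF/√M_HF)
= (2.85/√26.04) / (2.85/√26.04 + 1.01/√20.01) = 0.5585/(0.5585 + 0.2258) = 0.712.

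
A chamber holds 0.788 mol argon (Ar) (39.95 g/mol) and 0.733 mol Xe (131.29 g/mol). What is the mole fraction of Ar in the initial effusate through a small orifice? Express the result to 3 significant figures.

0.661

The effusion rate of species i is ∝ p_i/√M_i ∝ n_i/√M_i.
x_Ar(eff) = (n_Ar/√M_Ar) / (n_Ar/√M_Ar + n_Xe/√M_Xe)
= (0.788/√39.95) / (0.788/√39.95 + 0.733/√131.29) = 0.1247/(0.1247 + 0.06397) = 0.661.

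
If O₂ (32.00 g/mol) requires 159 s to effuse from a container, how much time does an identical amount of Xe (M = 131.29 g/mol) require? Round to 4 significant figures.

By Graham's law, t_Xe/t_O₂ = √(M_Xe/M_O₂) = √(131.29/32.00) = √4.103 = 2.026.
So the time for Xe is 159 × 2.026 = 322.1 s.

322.1 s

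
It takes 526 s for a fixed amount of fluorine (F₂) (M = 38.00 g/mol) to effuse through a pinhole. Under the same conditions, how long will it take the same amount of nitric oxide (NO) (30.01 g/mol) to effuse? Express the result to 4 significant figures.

From Graham's law, t_NO/t_F₂ = √(M_NO/M_F₂) = √(30.01/38.00) = √0.7897 = 0.8887.
So the time for NO is 526 × 0.8887 = 467.4 s.

467.4 s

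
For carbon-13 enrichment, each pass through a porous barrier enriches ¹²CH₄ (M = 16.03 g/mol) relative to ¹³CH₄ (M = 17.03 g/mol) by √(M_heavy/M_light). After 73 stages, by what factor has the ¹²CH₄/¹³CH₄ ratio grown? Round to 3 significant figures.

9.10

Overall factor = α^73 with α = √(17.03/16.03), i.e. (17.03/16.03)^(73/2).
= 1.06238^(73/2) = 9.10.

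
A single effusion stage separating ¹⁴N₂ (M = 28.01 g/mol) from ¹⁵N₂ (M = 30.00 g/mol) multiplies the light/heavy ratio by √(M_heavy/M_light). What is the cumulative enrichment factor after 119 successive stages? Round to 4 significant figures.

After 119 stages the ratio has grown by (√(30.00/28.01))^119 = (30.00/28.01)^(119/2).
= 1.07105^(119/2) = 59.37.

59.37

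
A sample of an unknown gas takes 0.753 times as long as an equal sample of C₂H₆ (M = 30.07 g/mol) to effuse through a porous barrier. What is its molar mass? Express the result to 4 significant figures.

Using Graham's law: t_X/t_C₂H₆ = √(M_X/M_C₂H₆).
0.753 = √(M_X/30.07)
M_X = 30.07 × 0.753² = 30.07 × 0.5670 = 17.05 g/mol

17.05 g/mol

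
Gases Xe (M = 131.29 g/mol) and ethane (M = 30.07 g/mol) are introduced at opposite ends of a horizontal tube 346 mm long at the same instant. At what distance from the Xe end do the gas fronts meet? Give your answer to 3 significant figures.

112 mm

Graham's law gives d_Xe/d_C₂H₆ = rate_Xe/rate_C₂H₆ = √(M_C₂H₆/M_Xe) = √(30.07/131.29) = 0.4786.
With d_Xe + d_C₂H₆ = 346 mm, d_C₂H₆ = 346/(1 + 0.4786) = 234.0 mm.
d_Xe = 346 − 234.0 = 112 mm.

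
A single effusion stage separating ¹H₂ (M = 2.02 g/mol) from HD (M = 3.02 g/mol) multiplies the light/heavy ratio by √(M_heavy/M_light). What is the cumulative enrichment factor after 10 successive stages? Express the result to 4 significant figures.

The single-stage factor is √(M_heavy/M_light), so 10 stages give [√(3.02/2.02)]^10 = (3.02/2.02)^(10/2).
= 1.49505^5 = 7.469.

7.469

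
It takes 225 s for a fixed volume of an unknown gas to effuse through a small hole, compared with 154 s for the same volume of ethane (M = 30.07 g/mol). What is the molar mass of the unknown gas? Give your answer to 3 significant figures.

From Graham's law, t_X/t_C₂H₆ = √(M_X/M_C₂H₆).
225/154 = 1.461 = √(M_X/30.07)
M_X = 30.07 × 1.461² = 30.07 × 2.135 = 64.2 g/mol

64.2 g/mol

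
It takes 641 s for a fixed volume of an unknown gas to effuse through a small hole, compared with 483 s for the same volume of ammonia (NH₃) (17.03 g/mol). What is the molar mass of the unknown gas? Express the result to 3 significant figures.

30.0 g/mol

Graham's law gives t_X/t_NH₃ = √(M_X/M_NH₃).
641/483 = 1.327 = √(M_X/17.03)
M_X = 17.03 × 1.327² = 17.03 × 1.761 = 30.0 g/mol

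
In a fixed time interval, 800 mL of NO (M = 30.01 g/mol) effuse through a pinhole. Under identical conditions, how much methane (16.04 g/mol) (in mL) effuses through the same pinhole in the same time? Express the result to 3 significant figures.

By Graham's law, rate_CH₄/rate_NO = √(M_NO/M_CH₄) = √(30.01/16.04) = √1.871 = 1.368.
So the volume for CH₄ is 800 × 1.368 = 1090 mL.

1090 mL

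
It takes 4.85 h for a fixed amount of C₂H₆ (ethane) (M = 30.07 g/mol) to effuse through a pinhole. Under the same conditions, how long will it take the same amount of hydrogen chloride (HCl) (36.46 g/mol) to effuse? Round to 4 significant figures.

5.341 h

By Graham's law, t_HCl/t_C₂H₆ = √(M_HCl/M_C₂H₆) = √(36.46/30.07) = √1.213 = 1.101.
So the time for HCl is 4.85 × 1.101 = 5.341 h.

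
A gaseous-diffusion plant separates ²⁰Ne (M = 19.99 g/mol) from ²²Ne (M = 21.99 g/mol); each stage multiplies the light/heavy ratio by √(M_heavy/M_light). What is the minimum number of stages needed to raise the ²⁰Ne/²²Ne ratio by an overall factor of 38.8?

77

Per stage α = (21.99/19.99)^(1/2) = 1.10005^0.5, giving ln α = 0.04768.
Need α^N ≥ 38.8 ⇒ N ≥ ln(38.8) / ln α = 3.658 / 0.04768 = 76.73.
Rounding up, N = 77 stages.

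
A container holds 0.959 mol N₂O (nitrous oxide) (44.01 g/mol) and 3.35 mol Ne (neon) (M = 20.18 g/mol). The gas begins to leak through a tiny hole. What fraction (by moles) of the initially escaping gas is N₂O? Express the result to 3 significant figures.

The effusion rate of species i is ∝ p_i/√M_i ∝ n_i/√M_i.
Mole fraction of N₂O in the effusate = (n_N₂O/√M_N₂O) / (n_N₂O/√M_N₂O + n_Ne/√M_Ne)
= (0.959/√44.01) / (0.959/√44.01 + 3.35/√20.18) = 0.1446/(0.1446 + 0.7457) = 0.162.

0.162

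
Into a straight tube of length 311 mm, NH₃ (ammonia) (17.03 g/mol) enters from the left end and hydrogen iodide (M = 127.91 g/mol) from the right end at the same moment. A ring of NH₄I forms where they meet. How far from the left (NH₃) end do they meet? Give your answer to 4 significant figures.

227.9 mm

Graham's law gives d_NH₃/d_HI = rate_NH₃/rate_HI = √(M_HI/M_NH₃) = √(127.91/17.03) = 2.741.
With d_NH₃ + d_HI = 311 mm, d_HI = 311/(1 + 2.741) = 83.14 mm.
d_NH₃ = 311 − 83.14 = 227.9 mm.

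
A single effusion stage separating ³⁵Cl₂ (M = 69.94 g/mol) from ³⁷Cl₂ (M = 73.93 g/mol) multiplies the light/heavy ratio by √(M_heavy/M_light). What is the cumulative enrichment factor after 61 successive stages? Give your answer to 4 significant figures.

5.431

After 61 stages the ratio has grown by (√(73.93/69.94))^61 = (73.93/69.94)^(61/2).
= 1.05705^(61/2) = 5.431.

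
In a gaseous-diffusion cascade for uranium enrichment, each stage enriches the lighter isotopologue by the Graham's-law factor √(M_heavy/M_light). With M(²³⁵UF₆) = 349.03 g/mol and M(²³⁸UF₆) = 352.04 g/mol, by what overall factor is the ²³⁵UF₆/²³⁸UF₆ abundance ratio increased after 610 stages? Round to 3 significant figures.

After 610 stages the ratio has grown by (√(352.04/349.03))^610 = (352.04/349.03)^(610/2).
= 1.00862^305 = 13.7.

13.7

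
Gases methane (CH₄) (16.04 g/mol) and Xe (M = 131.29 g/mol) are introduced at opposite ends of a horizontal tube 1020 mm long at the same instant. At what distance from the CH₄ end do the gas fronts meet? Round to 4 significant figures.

The fronts meet when d_CH₄ + d_Xe = L with d_CH₄/d_Xe = √(M_Xe/M_CH₄) (Graham's law). Here √(M_Xe/M_CH₄) = √(131.29/16.04) = 2.861.
With d_CH₄ + d_Xe = 1020 mm, d_Xe = 1020/(1 + 2.861) = 264.2 mm.
d_CH₄ = 1020 − 264.2 = 755.8 mm.

755.8 mm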